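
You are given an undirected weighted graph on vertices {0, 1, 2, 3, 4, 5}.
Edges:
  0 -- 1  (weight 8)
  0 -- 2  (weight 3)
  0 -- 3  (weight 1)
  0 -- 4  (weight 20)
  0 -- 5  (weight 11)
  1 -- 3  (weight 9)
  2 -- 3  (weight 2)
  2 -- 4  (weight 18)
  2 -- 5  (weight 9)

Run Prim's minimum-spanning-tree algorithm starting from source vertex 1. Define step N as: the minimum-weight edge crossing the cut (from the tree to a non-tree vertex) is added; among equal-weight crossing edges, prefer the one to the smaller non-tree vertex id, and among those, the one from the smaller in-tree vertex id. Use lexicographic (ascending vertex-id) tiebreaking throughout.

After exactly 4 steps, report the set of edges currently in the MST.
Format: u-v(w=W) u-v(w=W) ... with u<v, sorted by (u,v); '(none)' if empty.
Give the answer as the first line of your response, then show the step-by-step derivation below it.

0-1(w=8) 0-3(w=1) 2-3(w=2) 2-5(w=9)

step 1: add edge 0-1 (w=8); MST = {0-1(w=8)}
step 2: add edge 0-3 (w=1); MST = {0-1(w=8) 0-3(w=1)}
step 3: add edge 2-3 (w=2); MST = {0-1(w=8) 0-3(w=1) 2-3(w=2)}
step 4: add edge 2-5 (w=9); MST = {0-1(w=8) 0-3(w=1) 2-3(w=2) 2-5(w=9)}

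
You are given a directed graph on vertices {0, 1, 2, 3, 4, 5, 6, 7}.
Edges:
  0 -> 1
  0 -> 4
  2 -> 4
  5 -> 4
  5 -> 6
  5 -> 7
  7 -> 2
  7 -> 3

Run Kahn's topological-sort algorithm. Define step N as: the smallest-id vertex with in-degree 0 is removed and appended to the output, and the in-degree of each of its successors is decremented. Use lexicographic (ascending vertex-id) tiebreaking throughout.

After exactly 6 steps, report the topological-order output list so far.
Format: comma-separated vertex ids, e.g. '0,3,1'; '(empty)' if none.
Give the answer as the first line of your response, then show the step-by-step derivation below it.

0,1,5,6,7,2

step 1: output 0; order=[0]; indeg=(0,0,1,1,2,0,1,1)
step 2: output 1; order=[0,1]; indeg=(0,0,1,1,2,0,1,1)
step 3: output 5; order=[0,1,5]; indeg=(0,0,1,1,1,0,0,0)
step 4: output 6; order=[0,1,5,6]; indeg=(0,0,1,1,1,0,0,0)
step 5: output 7; order=[0,1,5,6,7]; indeg=(0,0,0,0,1,0,0,0)
step 6: output 2; order=[0,1,5,6,7,2]; indeg=(0,0,0,0,0,0,0,0)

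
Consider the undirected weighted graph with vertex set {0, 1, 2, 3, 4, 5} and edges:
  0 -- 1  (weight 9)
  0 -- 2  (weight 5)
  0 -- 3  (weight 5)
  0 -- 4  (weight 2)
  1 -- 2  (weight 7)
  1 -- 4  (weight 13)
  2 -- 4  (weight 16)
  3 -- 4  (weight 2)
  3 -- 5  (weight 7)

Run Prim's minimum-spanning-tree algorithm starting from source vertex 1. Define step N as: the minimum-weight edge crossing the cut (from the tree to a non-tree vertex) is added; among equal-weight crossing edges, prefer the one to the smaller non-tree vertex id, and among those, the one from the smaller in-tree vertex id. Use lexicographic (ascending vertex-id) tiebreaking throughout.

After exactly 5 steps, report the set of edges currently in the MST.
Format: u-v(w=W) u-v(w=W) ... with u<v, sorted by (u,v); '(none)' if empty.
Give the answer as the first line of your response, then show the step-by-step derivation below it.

0-2(w=5) 0-4(w=2) 1-2(w=7) 3-4(w=2) 3-5(w=7)

step 1: add edge 1-2 (w=7); MST = {1-2(w=7)}
step 2: add edge 0-2 (w=5); MST = {0-2(w=5) 1-2(w=7)}
step 3: add edge 0-4 (w=2); MST = {0-2(w=5) 0-4(w=2) 1-2(w=7)}
step 4: add edge 3-4 (w=2); MST = {0-2(w=5) 0-4(w=2) 1-2(w=7) 3-4(w=2)}
step 5: add edge 3-5 (w=7); MST = {0-2(w=5) 0-4(w=2) 1-2(w=7) 3-4(w=2) 3-5(w=7)}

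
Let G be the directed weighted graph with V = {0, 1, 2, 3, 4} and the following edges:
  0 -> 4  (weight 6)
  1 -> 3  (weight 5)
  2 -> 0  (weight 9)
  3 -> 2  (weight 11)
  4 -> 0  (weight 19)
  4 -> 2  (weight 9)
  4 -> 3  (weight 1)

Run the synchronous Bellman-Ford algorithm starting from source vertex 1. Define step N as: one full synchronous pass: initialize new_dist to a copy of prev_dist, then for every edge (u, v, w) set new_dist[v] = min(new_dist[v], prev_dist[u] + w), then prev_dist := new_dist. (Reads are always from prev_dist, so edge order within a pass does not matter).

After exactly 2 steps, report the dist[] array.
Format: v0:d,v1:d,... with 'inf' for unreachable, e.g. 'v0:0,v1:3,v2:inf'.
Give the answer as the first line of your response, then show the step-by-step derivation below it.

v0:inf,v1:0,v2:16,v3:5,v4:inf

step 1: dist = v0:inf,v1:0,v2:inf,v3:5,v4:inf
step 2: dist = v0:inf,v1:0,v2:16,v3:5,v4:inf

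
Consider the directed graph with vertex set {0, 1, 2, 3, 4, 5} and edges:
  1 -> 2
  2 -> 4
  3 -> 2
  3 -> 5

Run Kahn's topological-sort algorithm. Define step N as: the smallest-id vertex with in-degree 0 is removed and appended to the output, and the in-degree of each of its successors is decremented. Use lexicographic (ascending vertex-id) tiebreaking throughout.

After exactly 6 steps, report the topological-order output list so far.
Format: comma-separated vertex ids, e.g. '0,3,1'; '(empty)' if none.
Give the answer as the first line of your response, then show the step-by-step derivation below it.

0,1,3,2,4,5

step 1: output 0; order=[0]; indeg=(0,0,2,0,1,1)
step 2: output 1; order=[0,1]; indeg=(0,0,1,0,1,1)
step 3: output 3; order=[0,1,3]; indeg=(0,0,0,0,1,0)
step 4: output 2; order=[0,1,3,2]; indeg=(0,0,0,0,0,0)
step 5: output 4; order=[0,1,3,2,4]; indeg=(0,0,0,0,0,0)
step 6: output 5; order=[0,1,3,2,4,5]; indeg=(0,0,0,0,0,0)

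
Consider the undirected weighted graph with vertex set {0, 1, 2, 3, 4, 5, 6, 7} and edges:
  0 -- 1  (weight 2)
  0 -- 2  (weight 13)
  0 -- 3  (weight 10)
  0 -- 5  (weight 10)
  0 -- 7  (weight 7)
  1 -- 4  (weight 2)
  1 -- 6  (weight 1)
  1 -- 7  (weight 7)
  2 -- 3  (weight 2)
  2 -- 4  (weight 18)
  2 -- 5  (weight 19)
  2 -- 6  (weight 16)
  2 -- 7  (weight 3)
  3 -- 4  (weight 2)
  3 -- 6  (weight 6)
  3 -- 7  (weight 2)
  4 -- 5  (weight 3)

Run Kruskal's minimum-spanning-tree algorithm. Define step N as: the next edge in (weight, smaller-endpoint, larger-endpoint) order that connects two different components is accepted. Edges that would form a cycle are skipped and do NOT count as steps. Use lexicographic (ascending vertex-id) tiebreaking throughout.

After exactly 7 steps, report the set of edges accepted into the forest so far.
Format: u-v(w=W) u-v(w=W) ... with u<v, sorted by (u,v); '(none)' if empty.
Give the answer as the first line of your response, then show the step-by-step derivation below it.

0-1(w=2) 1-4(w=2) 1-6(w=1) 2-3(w=2) 3-4(w=2) 3-7(w=2) 4-5(w=3)

step 1: add edge 1-6 (w=1); MST = {1-6(w=1)}
step 2: add edge 0-1 (w=2); MST = {0-1(w=2) 1-6(w=1)}
step 3: add edge 1-4 (w=2); MST = {0-1(w=2) 1-4(w=2) 1-6(w=1)}
step 4: add edge 2-3 (w=2); MST = {0-1(w=2) 1-4(w=2) 1-6(w=1) 2-3(w=2)}
step 5: add edge 3-4 (w=2); MST = {0-1(w=2) 1-4(w=2) 1-6(w=1) 2-3(w=2) 3-4(w=2)}
step 6: add edge 3-7 (w=2); MST = {0-1(w=2) 1-4(w=2) 1-6(w=1) 2-3(w=2) 3-4(w=2) 3-7(w=2)}
step 7: add edge 4-5 (w=3); MST = {0-1(w=2) 1-4(w=2) 1-6(w=1) 2-3(w=2) 3-4(w=2) 3-7(w=2) 4-5(w=3)}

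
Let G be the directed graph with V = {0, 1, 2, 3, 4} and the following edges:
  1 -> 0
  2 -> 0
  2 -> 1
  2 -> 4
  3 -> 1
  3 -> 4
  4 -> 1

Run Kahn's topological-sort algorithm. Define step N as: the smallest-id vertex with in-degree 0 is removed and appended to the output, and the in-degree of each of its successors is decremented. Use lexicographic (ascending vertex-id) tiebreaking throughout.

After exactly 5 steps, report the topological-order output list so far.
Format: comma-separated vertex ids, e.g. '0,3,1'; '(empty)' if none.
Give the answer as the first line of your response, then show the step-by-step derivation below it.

2,3,4,1,0

step 1: output 2; order=[2]; indeg=(1,2,0,0,1)
step 2: output 3; order=[2,3]; indeg=(1,1,0,0,0)
step 3: output 4; order=[2,3,4]; indeg=(1,0,0,0,0)
step 4: output 1; order=[2,3,4,1]; indeg=(0,0,0,0,0)
step 5: output 0; order=[2,3,4,1,0]; indeg=(0,0,0,0,0)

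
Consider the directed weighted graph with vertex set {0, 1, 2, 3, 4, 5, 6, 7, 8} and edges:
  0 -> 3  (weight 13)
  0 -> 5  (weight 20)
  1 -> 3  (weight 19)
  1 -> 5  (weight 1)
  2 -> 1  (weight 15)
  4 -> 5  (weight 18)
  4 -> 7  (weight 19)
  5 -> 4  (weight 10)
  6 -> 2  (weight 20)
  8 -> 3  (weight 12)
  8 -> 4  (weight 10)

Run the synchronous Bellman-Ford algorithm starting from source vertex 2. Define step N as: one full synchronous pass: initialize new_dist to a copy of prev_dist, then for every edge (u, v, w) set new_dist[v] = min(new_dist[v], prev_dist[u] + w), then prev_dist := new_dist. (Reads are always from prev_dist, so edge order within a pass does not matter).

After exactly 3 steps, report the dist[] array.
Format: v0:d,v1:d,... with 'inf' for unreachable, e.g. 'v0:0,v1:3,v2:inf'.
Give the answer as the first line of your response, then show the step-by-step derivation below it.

v0:inf,v1:15,v2:0,v3:34,v4:26,v5:16,v6:inf,v7:inf,v8:inf

step 1: dist = v0:inf,v1:15,v2:0,v3:inf,v4:inf,v5:inf,v6:inf,v7:inf,v8:inf
step 2: dist = v0:inf,v1:15,v2:0,v3:34,v4:inf,v5:16,v6:inf,v7:inf,v8:inf
step 3: dist = v0:inf,v1:15,v2:0,v3:34,v4:26,v5:16,v6:inf,v7:inf,v8:inf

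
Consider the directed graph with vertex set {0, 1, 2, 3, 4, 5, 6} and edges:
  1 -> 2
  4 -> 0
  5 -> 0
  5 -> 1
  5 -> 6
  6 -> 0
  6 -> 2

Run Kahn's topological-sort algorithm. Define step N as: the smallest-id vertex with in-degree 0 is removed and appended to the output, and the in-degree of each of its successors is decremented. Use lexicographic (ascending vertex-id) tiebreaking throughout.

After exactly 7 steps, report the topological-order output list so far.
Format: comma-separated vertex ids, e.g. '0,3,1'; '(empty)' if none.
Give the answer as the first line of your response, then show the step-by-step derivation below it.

3,4,5,1,6,0,2

step 1: output 3; order=[3]; indeg=(3,1,2,0,0,0,1)
step 2: output 4; order=[3,4]; indeg=(2,1,2,0,0,0,1)
step 3: output 5; order=[3,4,5]; indeg=(1,0,2,0,0,0,0)
step 4: output 1; order=[3,4,5,1]; indeg=(1,0,1,0,0,0,0)
step 5: output 6; order=[3,4,5,1,6]; indeg=(0,0,0,0,0,0,0)
step 6: output 0; order=[3,4,5,1,6,0]; indeg=(0,0,0,0,0,0,0)
step 7: output 2; order=[3,4,5,1,6,0,2]; indeg=(0,0,0,0,0,0,0)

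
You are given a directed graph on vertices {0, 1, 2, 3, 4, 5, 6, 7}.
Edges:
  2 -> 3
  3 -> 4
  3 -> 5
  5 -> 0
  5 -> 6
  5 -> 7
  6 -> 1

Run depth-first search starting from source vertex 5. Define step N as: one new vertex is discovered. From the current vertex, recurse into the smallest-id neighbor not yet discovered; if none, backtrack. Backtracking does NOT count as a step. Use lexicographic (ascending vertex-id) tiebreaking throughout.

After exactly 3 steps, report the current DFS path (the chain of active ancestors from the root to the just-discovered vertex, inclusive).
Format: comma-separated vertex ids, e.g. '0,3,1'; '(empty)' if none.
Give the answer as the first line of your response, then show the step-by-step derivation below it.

5,6

step 1: discover 5; path=5; order=5
step 2: discover 0; path=5>0; order=5,0
step 3: discover 6; path=5>6; order=5,0,6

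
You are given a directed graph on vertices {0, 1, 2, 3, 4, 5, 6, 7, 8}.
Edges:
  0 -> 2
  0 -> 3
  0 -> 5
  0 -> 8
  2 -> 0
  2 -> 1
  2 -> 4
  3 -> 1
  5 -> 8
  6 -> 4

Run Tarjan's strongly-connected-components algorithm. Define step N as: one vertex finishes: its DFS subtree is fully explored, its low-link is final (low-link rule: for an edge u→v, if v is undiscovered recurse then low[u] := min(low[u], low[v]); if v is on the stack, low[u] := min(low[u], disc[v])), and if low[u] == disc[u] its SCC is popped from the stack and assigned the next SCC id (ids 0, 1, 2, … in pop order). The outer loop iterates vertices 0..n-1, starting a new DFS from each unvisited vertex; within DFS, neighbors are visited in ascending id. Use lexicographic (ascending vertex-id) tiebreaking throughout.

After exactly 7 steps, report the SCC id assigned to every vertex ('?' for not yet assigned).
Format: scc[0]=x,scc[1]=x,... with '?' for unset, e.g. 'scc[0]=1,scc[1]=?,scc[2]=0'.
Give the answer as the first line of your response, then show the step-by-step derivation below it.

scc[0]=5,scc[1]=0,scc[2]=5,scc[3]=2,scc[4]=1,scc[5]=4,scc[6]=?,scc[7]=?,scc[8]=3

step 1: low=(low[0]=0,low[1]=2,low[2]=0,low[3]=?,low[4]=?,low[5]=?,low[6]=?,low[7]=?,low[8]=?); scc=(scc[0]=?,scc[1]=0,scc[2]=?,scc[3]=?,scc[4]=?,scc[5]=?,scc[6]=?,scc[7]=?,scc[8]=?)
step 2: low=(low[0]=0,low[1]=2,low[2]=0,low[3]=?,low[4]=3,low[5]=?,low[6]=?,low[7]=?,low[8]=?); scc=(scc[0]=?,scc[1]=0,scc[2]=?,scc[3]=?,scc[4]=1,scc[5]=?,scc[6]=?,scc[7]=?,scc[8]=?)
step 3: low=(low[0]=0,low[1]=2,low[2]=0,low[3]=?,low[4]=3,low[5]=?,low[6]=?,low[7]=?,low[8]=?); scc=(scc[0]=?,scc[1]=0,scc[2]=?,scc[3]=?,scc[4]=1,scc[5]=?,scc[6]=?,scc[7]=?,scc[8]=?)
step 4: low=(low[0]=0,low[1]=2,low[2]=0,low[3]=4,low[4]=3,low[5]=?,low[6]=?,low[7]=?,low[8]=?); scc=(scc[0]=?,scc[1]=0,scc[2]=?,scc[3]=2,scc[4]=1,scc[5]=?,scc[6]=?,scc[7]=?,scc[8]=?)
step 5: low=(low[0]=0,low[1]=2,low[2]=0,low[3]=4,low[4]=3,low[5]=5,low[6]=?,low[7]=?,low[8]=6); scc=(scc[0]=?,scc[1]=0,scc[2]=?,scc[3]=2,scc[4]=1,scc[5]=?,scc[6]=?,scc[7]=?,scc[8]=3)
step 6: low=(low[0]=0,low[1]=2,low[2]=0,low[3]=4,low[4]=3,low[5]=5,low[6]=?,low[7]=?,low[8]=6); scc=(scc[0]=?,scc[1]=0,scc[2]=?,scc[3]=2,scc[4]=1,scc[5]=4,scc[6]=?,scc[7]=?,scc[8]=3)
step 7: low=(low[0]=0,low[1]=2,low[2]=0,low[3]=4,low[4]=3,low[5]=5,low[6]=?,low[7]=?,low[8]=6); scc=(scc[0]=5,scc[1]=0,scc[2]=5,scc[3]=2,scc[4]=1,scc[5]=4,scc[6]=?,scc[7]=?,scc[8]=3)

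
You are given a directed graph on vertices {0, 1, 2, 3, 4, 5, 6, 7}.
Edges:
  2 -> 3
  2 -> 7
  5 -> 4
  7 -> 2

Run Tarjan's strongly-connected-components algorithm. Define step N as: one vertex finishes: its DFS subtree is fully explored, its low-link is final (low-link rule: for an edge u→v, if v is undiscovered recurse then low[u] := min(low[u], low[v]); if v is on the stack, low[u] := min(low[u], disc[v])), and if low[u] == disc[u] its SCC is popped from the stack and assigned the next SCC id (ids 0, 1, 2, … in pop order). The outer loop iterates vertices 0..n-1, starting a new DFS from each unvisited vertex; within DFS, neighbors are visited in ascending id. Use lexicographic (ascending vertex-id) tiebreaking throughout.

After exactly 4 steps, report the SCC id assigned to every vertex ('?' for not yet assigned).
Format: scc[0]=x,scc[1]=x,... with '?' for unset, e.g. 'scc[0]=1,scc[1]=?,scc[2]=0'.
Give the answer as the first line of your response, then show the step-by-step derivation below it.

scc[0]=0,scc[1]=1,scc[2]=?,scc[3]=2,scc[4]=?,scc[5]=?,scc[6]=?,scc[7]=?

step 1: low=(low[0]=0,low[1]=?,low[2]=?,low[3]=?,low[4]=?,low[5]=?,low[6]=?,low[7]=?); scc=(scc[0]=0,scc[1]=?,scc[2]=?,scc[3]=?,scc[4]=?,scc[5]=?,scc[6]=?,scc[7]=?)
step 2: low=(low[0]=0,low[1]=1,low[2]=?,low[3]=?,low[4]=?,low[5]=?,low[6]=?,low[7]=?); scc=(scc[0]=0,scc[1]=1,scc[2]=?,scc[3]=?,scc[4]=?,scc[5]=?,scc[6]=?,scc[7]=?)
step 3: low=(low[0]=0,low[1]=1,low[2]=2,low[3]=3,low[4]=?,low[5]=?,low[6]=?,low[7]=?); scc=(scc[0]=0,scc[1]=1,scc[2]=?,scc[3]=2,scc[4]=?,scc[5]=?,scc[6]=?,scc[7]=?)
step 4: low=(low[0]=0,low[1]=1,low[2]=2,low[3]=3,low[4]=?,low[5]=?,low[6]=?,low[7]=2); scc=(scc[0]=0,scc[1]=1,scc[2]=?,scc[3]=2,scc[4]=?,scc[5]=?,scc[6]=?,scc[7]=?)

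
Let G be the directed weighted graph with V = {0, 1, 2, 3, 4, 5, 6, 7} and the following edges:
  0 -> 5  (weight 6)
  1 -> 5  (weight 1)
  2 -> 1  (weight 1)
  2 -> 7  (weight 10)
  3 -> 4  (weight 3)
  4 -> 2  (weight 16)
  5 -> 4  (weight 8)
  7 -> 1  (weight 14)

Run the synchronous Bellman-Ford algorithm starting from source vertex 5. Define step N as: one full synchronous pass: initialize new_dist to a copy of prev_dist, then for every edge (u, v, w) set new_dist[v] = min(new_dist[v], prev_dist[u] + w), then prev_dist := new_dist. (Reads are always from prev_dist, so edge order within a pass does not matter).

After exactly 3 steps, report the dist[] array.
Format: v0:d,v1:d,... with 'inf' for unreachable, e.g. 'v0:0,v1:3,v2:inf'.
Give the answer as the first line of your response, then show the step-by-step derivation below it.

v0:inf,v1:25,v2:24,v3:inf,v4:8,v5:0,v6:inf,v7:34

step 1: dist = v0:inf,v1:inf,v2:inf,v3:inf,v4:8,v5:0,v6:inf,v7:inf
step 2: dist = v0:inf,v1:inf,v2:24,v3:inf,v4:8,v5:0,v6:inf,v7:inf
step 3: dist = v0:inf,v1:25,v2:24,v3:inf,v4:8,v5:0,v6:inf,v7:34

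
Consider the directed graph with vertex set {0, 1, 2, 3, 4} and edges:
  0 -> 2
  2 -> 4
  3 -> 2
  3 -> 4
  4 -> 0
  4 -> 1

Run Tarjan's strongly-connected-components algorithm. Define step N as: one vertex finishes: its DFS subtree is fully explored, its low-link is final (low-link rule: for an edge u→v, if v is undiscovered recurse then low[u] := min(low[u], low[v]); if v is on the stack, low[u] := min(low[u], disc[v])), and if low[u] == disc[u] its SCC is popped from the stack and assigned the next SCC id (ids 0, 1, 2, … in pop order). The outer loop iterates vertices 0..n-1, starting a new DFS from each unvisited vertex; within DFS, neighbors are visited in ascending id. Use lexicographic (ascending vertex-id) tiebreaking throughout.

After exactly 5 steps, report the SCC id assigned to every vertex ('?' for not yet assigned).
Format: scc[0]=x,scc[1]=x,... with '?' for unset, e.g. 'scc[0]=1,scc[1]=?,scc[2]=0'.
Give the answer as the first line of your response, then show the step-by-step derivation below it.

scc[0]=1,scc[1]=0,scc[2]=1,scc[3]=2,scc[4]=1

step 1: low=(low[0]=0,low[1]=3,low[2]=1,low[3]=?,low[4]=0); scc=(scc[0]=?,scc[1]=0,scc[2]=?,scc[3]=?,scc[4]=?)
step 2: low=(low[0]=0,low[1]=3,low[2]=1,low[3]=?,low[4]=0); scc=(scc[0]=?,scc[1]=0,scc[2]=?,scc[3]=?,scc[4]=?)
step 3: low=(low[0]=0,low[1]=3,low[2]=0,low[3]=?,low[4]=0); scc=(scc[0]=?,scc[1]=0,scc[2]=?,scc[3]=?,scc[4]=?)
step 4: low=(low[0]=0,low[1]=3,low[2]=0,low[3]=?,low[4]=0); scc=(scc[0]=1,scc[1]=0,scc[2]=1,scc[3]=?,scc[4]=1)
step 5: low=(low[0]=0,low[1]=3,low[2]=0,low[3]=4,low[4]=0); scc=(scc[0]=1,scc[1]=0,scc[2]=1,scc[3]=2,scc[4]=1)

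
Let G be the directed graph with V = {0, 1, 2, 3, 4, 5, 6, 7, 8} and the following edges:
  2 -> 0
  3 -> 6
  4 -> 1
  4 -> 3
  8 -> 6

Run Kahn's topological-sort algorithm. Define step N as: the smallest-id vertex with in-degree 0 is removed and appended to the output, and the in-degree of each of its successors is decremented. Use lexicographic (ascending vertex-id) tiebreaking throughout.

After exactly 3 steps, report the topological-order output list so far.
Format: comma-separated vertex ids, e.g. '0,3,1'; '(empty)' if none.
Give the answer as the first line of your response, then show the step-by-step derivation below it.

2,0,4

step 1: output 2; order=[2]; indeg=(0,1,0,1,0,0,2,0,0)
step 2: output 0; order=[2,0]; indeg=(0,1,0,1,0,0,2,0,0)
step 3: output 4; order=[2,0,4]; indeg=(0,0,0,0,0,0,2,0,0)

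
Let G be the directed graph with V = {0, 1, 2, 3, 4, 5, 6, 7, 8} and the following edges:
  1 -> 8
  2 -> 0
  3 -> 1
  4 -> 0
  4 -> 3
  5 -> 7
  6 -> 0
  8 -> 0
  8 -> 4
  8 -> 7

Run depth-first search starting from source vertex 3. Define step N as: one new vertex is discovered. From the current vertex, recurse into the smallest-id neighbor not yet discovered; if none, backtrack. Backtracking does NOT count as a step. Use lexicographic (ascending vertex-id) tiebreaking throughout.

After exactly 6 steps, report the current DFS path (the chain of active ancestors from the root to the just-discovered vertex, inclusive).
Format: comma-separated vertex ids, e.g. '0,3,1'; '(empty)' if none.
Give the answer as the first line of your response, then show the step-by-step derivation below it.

3,1,8,7

step 1: discover 3; path=3; order=3
step 2: discover 1; path=3>1; order=3,1
step 3: discover 8; path=3>1>8; order=3,1,8
step 4: discover 0; path=3>1>8>0; order=3,1,8,0
step 5: discover 4; path=3>1>8>4; order=3,1,8,0,4
step 6: discover 7; path=3>1>8>7; order=3,1,8,0,4,7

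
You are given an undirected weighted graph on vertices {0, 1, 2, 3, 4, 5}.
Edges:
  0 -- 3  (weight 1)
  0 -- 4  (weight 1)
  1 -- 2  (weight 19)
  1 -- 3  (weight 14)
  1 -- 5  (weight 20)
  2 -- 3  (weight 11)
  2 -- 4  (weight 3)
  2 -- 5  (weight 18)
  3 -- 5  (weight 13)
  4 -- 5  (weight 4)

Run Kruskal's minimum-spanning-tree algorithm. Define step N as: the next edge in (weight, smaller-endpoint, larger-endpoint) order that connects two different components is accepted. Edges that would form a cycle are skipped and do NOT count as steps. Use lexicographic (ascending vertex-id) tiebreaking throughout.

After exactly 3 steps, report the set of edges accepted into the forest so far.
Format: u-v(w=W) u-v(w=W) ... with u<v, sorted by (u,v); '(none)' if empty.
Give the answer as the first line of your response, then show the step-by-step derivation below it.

0-3(w=1) 0-4(w=1) 2-4(w=3)

step 1: add edge 0-3 (w=1); MST = {0-3(w=1)}
step 2: add edge 0-4 (w=1); MST = {0-3(w=1) 0-4(w=1)}
step 3: add edge 2-4 (w=3); MST = {0-3(w=1) 0-4(w=1) 2-4(w=3)}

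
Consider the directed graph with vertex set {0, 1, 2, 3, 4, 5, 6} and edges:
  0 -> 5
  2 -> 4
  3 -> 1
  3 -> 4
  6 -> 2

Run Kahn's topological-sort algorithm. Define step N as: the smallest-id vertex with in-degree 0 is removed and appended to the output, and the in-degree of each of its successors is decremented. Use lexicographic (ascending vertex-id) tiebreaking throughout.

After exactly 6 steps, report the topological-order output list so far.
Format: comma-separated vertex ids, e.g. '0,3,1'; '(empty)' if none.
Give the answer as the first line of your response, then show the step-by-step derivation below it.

0,3,1,5,6,2

step 1: output 0; order=[0]; indeg=(0,1,1,0,2,0,0)
step 2: output 3; order=[0,3]; indeg=(0,0,1,0,1,0,0)
step 3: output 1; order=[0,3,1]; indeg=(0,0,1,0,1,0,0)
step 4: output 5; order=[0,3,1,5]; indeg=(0,0,1,0,1,0,0)
step 5: output 6; order=[0,3,1,5,6]; indeg=(0,0,0,0,1,0,0)
step 6: output 2; order=[0,3,1,5,6,2]; indeg=(0,0,0,0,0,0,0)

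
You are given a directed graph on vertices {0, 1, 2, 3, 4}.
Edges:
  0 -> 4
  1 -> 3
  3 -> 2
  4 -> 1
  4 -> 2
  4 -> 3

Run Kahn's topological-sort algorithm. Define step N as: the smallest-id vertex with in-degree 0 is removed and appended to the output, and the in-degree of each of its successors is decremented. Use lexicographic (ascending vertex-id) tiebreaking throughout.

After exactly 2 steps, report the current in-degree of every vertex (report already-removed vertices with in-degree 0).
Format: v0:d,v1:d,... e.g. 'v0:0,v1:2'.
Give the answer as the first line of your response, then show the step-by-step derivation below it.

v0:0,v1:0,v2:1,v3:1,v4:0

step 1: output 0; order=[0]; indeg=(0,1,2,2,0)
step 2: output 4; order=[0,4]; indeg=(0,0,1,1,0)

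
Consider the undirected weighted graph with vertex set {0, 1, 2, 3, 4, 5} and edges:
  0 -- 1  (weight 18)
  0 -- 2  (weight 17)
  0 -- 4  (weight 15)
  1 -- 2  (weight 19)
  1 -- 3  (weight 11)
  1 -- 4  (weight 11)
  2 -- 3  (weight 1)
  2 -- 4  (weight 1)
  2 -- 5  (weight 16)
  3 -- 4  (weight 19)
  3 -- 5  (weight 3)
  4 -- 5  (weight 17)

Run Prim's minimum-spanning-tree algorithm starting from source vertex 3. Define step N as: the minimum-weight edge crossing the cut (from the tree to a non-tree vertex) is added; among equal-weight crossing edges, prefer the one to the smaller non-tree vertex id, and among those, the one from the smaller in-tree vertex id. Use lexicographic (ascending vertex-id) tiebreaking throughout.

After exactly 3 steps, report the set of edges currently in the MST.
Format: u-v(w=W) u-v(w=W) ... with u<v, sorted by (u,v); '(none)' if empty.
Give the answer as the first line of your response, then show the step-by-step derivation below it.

2-3(w=1) 2-4(w=1) 3-5(w=3)

step 1: add edge 2-3 (w=1); MST = {2-3(w=1)}
step 2: add edge 2-4 (w=1); MST = {2-3(w=1) 2-4(w=1)}
step 3: add edge 3-5 (w=3); MST = {2-3(w=1) 2-4(w=1) 3-5(w=3)}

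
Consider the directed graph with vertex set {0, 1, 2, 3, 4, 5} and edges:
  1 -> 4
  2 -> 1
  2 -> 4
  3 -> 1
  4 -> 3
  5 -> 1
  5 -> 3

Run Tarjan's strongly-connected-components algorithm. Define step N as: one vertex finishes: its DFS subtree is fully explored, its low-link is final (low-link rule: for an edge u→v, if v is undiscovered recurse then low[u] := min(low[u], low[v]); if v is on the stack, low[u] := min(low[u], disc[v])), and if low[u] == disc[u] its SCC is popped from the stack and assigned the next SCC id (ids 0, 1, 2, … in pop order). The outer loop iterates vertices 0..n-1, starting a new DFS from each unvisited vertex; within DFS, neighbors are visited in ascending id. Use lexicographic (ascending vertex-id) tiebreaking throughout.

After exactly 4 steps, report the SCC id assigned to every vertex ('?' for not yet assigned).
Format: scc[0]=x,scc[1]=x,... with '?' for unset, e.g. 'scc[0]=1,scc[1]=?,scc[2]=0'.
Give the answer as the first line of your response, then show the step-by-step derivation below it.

scc[0]=0,scc[1]=1,scc[2]=?,scc[3]=1,scc[4]=1,scc[5]=?

step 1: low=(low[0]=0,low[1]=?,low[2]=?,low[3]=?,low[4]=?,low[5]=?); scc=(scc[0]=0,scc[1]=?,scc[2]=?,scc[3]=?,scc[4]=?,scc[5]=?)
step 2: low=(low[0]=0,low[1]=1,low[2]=?,low[3]=1,low[4]=2,low[5]=?); scc=(scc[0]=0,scc[1]=?,scc[2]=?,scc[3]=?,scc[4]=?,scc[5]=?)
step 3: low=(low[0]=0,low[1]=1,low[2]=?,low[3]=1,low[4]=1,low[5]=?); scc=(scc[0]=0,scc[1]=?,scc[2]=?,scc[3]=?,scc[4]=?,scc[5]=?)
step 4: low=(low[0]=0,low[1]=1,low[2]=?,low[3]=1,low[4]=1,low[5]=?); scc=(scc[0]=0,scc[1]=1,scc[2]=?,scc[3]=1,scc[4]=1,scc[5]=?)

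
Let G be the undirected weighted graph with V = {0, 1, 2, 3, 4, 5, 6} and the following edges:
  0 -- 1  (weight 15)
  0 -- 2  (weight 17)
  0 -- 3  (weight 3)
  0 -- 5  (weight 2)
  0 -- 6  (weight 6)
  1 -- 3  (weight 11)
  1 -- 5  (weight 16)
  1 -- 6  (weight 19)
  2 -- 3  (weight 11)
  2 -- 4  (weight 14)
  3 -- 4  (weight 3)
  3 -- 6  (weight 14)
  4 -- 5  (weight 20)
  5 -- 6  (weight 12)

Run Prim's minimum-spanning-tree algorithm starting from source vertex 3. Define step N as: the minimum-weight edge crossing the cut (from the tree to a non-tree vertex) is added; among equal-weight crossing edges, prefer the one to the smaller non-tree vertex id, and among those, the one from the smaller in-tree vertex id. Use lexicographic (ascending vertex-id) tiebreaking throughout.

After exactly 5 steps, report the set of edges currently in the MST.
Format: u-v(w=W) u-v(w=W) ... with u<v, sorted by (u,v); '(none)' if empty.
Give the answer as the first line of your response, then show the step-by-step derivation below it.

0-3(w=3) 0-5(w=2) 0-6(w=6) 1-3(w=11) 3-4(w=3)

step 1: add edge 0-3 (w=3); MST = {0-3(w=3)}
step 2: add edge 0-5 (w=2); MST = {0-3(w=3) 0-5(w=2)}
step 3: add edge 3-4 (w=3); MST = {0-3(w=3) 0-5(w=2) 3-4(w=3)}
step 4: add edge 0-6 (w=6); MST = {0-3(w=3) 0-5(w=2) 0-6(w=6) 3-4(w=3)}
step 5: add edge 1-3 (w=11); MST = {0-3(w=3) 0-5(w=2) 0-6(w=6) 1-3(w=11) 3-4(w=3)}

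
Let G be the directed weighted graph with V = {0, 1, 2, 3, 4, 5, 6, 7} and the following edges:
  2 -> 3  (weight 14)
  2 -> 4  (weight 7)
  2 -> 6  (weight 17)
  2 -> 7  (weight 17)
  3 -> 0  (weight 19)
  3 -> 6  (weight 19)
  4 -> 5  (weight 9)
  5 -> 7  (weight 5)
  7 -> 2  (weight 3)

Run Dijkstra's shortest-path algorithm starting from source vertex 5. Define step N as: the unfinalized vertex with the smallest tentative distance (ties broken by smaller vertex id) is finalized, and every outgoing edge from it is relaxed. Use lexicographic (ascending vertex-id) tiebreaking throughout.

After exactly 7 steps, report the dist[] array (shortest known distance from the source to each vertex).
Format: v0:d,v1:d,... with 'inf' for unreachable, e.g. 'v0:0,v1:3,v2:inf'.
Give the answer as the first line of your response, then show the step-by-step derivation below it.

v0:41,v1:inf,v2:8,v3:22,v4:15,v5:0,v6:25,v7:5

step 1: dist = v0:inf,v1:inf,v2:inf,v3:inf,v4:inf,v5:0,v6:inf,v7:5
step 2: dist = v0:inf,v1:inf,v2:8,v3:inf,v4:inf,v5:0,v6:inf,v7:5
step 3: dist = v0:inf,v1:inf,v2:8,v3:22,v4:15,v5:0,v6:25,v7:5
step 4: dist = v0:inf,v1:inf,v2:8,v3:22,v4:15,v5:0,v6:25,v7:5
step 5: dist = v0:41,v1:inf,v2:8,v3:22,v4:15,v5:0,v6:25,v7:5
step 6: dist = v0:41,v1:inf,v2:8,v3:22,v4:15,v5:0,v6:25,v7:5
step 7: dist = v0:41,v1:inf,v2:8,v3:22,v4:15,v5:0,v6:25,v7:5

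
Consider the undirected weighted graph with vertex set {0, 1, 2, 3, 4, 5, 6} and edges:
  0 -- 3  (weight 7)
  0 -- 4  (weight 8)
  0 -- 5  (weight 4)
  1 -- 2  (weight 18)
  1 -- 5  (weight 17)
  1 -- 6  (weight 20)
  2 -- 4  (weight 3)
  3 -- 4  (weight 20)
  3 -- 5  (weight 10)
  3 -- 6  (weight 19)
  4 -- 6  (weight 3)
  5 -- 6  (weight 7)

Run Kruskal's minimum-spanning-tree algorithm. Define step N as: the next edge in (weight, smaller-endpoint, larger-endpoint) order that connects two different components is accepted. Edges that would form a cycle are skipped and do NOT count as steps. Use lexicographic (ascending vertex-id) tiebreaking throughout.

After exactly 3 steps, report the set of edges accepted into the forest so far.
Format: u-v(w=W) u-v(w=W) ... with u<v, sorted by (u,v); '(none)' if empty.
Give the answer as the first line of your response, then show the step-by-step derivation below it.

0-5(w=4) 2-4(w=3) 4-6(w=3)

step 1: add edge 2-4 (w=3); MST = {2-4(w=3)}
step 2: add edge 4-6 (w=3); MST = {2-4(w=3) 4-6(w=3)}
step 3: add edge 0-5 (w=4); MST = {0-5(w=4) 2-4(w=3) 4-6(w=3)}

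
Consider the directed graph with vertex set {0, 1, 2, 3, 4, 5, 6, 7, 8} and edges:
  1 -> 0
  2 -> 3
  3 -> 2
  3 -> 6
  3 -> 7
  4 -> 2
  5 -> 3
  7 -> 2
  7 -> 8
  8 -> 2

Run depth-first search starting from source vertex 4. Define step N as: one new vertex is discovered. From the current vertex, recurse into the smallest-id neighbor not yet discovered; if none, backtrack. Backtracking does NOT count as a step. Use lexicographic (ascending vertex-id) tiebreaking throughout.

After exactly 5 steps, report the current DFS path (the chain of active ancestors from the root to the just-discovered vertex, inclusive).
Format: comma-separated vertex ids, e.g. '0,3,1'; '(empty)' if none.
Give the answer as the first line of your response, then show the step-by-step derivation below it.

4,2,3,7

step 1: discover 4; path=4; order=4
step 2: discover 2; path=4>2; order=4,2
step 3: discover 3; path=4>2>3; order=4,2,3
step 4: discover 6; path=4>2>3>6; order=4,2,3,6
step 5: discover 7; path=4>2>3>7; order=4,2,3,6,7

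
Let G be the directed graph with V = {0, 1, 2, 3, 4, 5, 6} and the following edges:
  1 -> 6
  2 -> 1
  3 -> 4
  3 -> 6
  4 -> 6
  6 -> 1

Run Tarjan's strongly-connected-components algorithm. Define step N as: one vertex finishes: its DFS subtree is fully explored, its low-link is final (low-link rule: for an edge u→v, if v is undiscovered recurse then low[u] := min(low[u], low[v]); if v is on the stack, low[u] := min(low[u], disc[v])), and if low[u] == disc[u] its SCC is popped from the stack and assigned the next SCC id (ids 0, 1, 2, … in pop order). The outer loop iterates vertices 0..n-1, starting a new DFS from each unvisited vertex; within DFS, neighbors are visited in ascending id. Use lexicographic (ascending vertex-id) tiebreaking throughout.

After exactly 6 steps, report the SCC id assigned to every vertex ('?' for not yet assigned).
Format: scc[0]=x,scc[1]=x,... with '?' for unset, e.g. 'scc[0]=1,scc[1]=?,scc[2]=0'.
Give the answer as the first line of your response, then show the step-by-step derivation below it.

scc[0]=0,scc[1]=1,scc[2]=2,scc[3]=4,scc[4]=3,scc[5]=?,scc[6]=1

step 1: low=(low[0]=0,low[1]=?,low[2]=?,low[3]=?,low[4]=?,low[5]=?,low[6]=?); scc=(scc[0]=0,scc[1]=?,scc[2]=?,scc[3]=?,scc[4]=?,scc[5]=?,scc[6]=?)
step 2: low=(low[0]=0,low[1]=1,low[2]=?,low[3]=?,low[4]=?,low[5]=?,low[6]=1); scc=(scc[0]=0,scc[1]=?,scc[2]=?,scc[3]=?,scc[4]=?,scc[5]=?,scc[6]=?)
step 3: low=(low[0]=0,low[1]=1,low[2]=?,low[3]=?,low[4]=?,low[5]=?,low[6]=1); scc=(scc[0]=0,scc[1]=1,scc[2]=?,scc[3]=?,scc[4]=?,scc[5]=?,scc[6]=1)
step 4: low=(low[0]=0,low[1]=1,low[2]=3,low[3]=?,low[4]=?,low[5]=?,low[6]=1); scc=(scc[0]=0,scc[1]=1,scc[2]=2,scc[3]=?,scc[4]=?,scc[5]=?,scc[6]=1)
step 5: low=(low[0]=0,low[1]=1,low[2]=3,low[3]=4,low[4]=5,low[5]=?,low[6]=1); scc=(scc[0]=0,scc[1]=1,scc[2]=2,scc[3]=?,scc[4]=3,scc[5]=?,scc[6]=1)
step 6: low=(low[0]=0,low[1]=1,low[2]=3,low[3]=4,low[4]=5,low[5]=?,low[6]=1); scc=(scc[0]=0,scc[1]=1,scc[2]=2,scc[3]=4,scc[4]=3,scc[5]=?,scc[6]=1)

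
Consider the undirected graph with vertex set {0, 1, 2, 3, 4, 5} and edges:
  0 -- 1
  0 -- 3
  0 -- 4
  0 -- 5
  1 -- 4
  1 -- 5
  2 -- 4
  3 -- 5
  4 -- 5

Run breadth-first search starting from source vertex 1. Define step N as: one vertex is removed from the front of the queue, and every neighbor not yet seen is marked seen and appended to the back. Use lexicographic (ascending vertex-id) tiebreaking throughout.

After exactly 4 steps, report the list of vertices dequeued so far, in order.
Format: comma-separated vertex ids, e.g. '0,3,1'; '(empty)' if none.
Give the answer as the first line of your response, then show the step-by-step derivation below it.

1,0,4,5

step 1: dequeue 1; queue=[0,4,5]; order=1
step 2: dequeue 0; queue=[4,5,3]; order=1,0
step 3: dequeue 4; queue=[5,3,2]; order=1,0,4
step 4: dequeue 5; queue=[3,2]; order=1,0,4,5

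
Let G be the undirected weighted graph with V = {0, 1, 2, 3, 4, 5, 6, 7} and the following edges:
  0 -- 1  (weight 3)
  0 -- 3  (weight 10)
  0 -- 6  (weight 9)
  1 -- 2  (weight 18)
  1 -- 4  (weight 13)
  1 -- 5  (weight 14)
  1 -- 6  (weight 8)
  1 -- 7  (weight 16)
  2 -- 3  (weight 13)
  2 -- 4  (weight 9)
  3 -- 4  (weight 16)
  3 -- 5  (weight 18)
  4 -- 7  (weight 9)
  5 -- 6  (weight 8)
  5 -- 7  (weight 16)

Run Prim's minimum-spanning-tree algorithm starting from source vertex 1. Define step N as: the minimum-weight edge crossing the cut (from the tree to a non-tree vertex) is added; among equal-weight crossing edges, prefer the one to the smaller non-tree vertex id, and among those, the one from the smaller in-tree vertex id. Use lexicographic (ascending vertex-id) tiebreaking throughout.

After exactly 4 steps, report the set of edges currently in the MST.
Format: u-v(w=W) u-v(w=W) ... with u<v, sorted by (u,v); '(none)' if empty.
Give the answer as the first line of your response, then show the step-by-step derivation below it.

0-1(w=3) 0-3(w=10) 1-6(w=8) 5-6(w=8)

step 1: add edge 0-1 (w=3); MST = {0-1(w=3)}
step 2: add edge 1-6 (w=8); MST = {0-1(w=3) 1-6(w=8)}
step 3: add edge 5-6 (w=8); MST = {0-1(w=3) 1-6(w=8) 5-6(w=8)}
step 4: add edge 0-3 (w=10); MST = {0-1(w=3) 0-3(w=10) 1-6(w=8) 5-6(w=8)}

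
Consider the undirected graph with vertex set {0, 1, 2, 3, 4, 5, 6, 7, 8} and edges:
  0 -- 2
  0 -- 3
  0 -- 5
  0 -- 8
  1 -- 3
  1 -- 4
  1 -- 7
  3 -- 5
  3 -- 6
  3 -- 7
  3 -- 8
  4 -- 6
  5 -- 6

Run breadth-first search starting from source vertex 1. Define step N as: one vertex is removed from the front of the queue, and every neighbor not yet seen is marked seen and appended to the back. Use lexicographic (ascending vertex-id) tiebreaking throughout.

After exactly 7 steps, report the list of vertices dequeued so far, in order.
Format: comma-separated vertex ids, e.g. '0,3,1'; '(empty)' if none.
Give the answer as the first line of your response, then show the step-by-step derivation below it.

1,3,4,7,0,5,6

step 1: dequeue 1; queue=[3,4,7]; order=1
step 2: dequeue 3; queue=[4,7,0,5,6,8]; order=1,3
step 3: dequeue 4; queue=[7,0,5,6,8]; order=1,3,4
step 4: dequeue 7; queue=[0,5,6,8]; order=1,3,4,7
step 5: dequeue 0; queue=[5,6,8,2]; order=1,3,4,7,0
step 6: dequeue 5; queue=[6,8,2]; order=1,3,4,7,0,5
step 7: dequeue 6; queue=[8,2]; order=1,3,4,7,0,5,6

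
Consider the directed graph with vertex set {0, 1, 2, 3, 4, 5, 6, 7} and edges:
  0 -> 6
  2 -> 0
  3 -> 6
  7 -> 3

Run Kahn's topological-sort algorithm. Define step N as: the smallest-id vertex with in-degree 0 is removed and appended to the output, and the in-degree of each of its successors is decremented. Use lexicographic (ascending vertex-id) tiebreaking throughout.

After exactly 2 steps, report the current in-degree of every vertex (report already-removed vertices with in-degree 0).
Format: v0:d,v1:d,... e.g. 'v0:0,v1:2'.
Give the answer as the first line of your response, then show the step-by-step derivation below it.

v0:0,v1:0,v2:0,v3:1,v4:0,v5:0,v6:2,v7:0

step 1: output 1; order=[1]; indeg=(1,0,0,1,0,0,2,0)
step 2: output 2; order=[1,2]; indeg=(0,0,0,1,0,0,2,0)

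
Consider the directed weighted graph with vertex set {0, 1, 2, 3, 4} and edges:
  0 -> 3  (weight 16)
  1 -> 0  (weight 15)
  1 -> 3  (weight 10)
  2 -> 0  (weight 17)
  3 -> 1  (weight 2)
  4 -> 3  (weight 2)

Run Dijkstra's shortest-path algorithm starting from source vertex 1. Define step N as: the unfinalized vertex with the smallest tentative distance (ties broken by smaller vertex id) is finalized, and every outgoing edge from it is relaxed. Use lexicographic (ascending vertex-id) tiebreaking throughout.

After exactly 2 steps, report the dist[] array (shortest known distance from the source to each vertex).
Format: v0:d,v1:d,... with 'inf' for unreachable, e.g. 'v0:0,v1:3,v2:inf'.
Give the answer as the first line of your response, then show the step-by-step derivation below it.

v0:15,v1:0,v2:inf,v3:10,v4:inf

step 1: dist = v0:15,v1:0,v2:inf,v3:10,v4:inf
step 2: dist = v0:15,v1:0,v2:inf,v3:10,v4:inf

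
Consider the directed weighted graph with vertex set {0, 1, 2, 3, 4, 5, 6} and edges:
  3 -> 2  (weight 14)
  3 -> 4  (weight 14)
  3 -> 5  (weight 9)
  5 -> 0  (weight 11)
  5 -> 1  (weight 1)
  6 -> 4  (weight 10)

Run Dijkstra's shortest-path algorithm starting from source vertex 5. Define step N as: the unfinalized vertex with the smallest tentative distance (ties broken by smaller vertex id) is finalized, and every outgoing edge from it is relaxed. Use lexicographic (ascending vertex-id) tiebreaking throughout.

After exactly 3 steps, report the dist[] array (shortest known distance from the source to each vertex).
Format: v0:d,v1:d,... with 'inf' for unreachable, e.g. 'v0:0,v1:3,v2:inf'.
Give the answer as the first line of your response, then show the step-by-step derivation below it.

v0:11,v1:1,v2:inf,v3:inf,v4:inf,v5:0,v6:inf

step 1: dist = v0:11,v1:1,v2:inf,v3:inf,v4:inf,v5:0,v6:inf
step 2: dist = v0:11,v1:1,v2:inf,v3:inf,v4:inf,v5:0,v6:inf
step 3: dist = v0:11,v1:1,v2:inf,v3:inf,v4:inf,v5:0,v6:inf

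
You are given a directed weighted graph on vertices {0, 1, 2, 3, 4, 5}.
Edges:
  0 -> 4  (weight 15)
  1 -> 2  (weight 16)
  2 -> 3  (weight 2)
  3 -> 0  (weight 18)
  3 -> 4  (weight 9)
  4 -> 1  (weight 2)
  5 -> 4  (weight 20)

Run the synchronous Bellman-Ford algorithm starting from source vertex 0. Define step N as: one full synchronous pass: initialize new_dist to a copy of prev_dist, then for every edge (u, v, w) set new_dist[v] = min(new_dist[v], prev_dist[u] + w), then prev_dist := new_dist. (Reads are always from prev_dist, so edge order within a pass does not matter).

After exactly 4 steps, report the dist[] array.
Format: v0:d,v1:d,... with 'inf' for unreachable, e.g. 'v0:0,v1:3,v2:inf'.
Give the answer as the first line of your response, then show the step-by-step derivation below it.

v0:0,v1:17,v2:33,v3:35,v4:15,v5:inf

step 1: dist = v0:0,v1:inf,v2:inf,v3:inf,v4:15,v5:inf
step 2: dist = v0:0,v1:17,v2:inf,v3:inf,v4:15,v5:inf
step 3: dist = v0:0,v1:17,v2:33,v3:inf,v4:15,v5:inf
step 4: dist = v0:0,v1:17,v2:33,v3:35,v4:15,v5:inf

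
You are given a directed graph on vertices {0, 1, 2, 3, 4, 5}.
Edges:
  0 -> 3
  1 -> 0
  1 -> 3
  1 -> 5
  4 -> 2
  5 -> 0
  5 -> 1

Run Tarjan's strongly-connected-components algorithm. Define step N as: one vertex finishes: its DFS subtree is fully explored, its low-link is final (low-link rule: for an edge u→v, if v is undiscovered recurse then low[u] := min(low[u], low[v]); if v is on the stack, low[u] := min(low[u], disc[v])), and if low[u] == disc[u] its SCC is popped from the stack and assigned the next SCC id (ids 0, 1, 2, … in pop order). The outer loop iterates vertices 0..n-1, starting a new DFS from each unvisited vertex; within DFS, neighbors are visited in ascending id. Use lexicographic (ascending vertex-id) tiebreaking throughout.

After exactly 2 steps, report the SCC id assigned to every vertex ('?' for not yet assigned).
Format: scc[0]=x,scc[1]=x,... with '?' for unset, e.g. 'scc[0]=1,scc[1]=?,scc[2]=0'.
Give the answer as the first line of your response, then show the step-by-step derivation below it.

scc[0]=1,scc[1]=?,scc[2]=?,scc[3]=0,scc[4]=?,scc[5]=?

step 1: low=(low[0]=0,low[1]=?,low[2]=?,low[3]=1,low[4]=?,low[5]=?); scc=(scc[0]=?,scc[1]=?,scc[2]=?,scc[3]=0,scc[4]=?,scc[5]=?)
step 2: low=(low[0]=0,low[1]=?,low[2]=?,low[3]=1,low[4]=?,low[5]=?); scc=(scc[0]=1,scc[1]=?,scc[2]=?,scc[3]=0,scc[4]=?,scc[5]=?)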